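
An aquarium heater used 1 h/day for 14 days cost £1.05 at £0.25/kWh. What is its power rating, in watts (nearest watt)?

300 W

Energy = £1.05 ÷ £0.25/kWh = 4.2 kWh
Runtime = 1 h/day × 14 days = 14 h
Power = 4.2 kWh ÷ 14 h = 0.3 kW = 300 W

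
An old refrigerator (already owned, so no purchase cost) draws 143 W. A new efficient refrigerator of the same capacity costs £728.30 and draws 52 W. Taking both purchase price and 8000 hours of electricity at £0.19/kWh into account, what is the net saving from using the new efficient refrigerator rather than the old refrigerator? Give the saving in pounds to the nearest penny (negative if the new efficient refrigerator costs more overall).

old refrigerator: £0.00 + (143/1000) kW × 8000 h × £0.19 = £0.00 + £217.36 = £217.36
new efficient refrigerator: £728.30 + (52/1000) kW × 8000 h × £0.19 = £728.30 + £79.04 = £807.34
Saving = £217.36 − £807.34 = −£589.98

-£589.98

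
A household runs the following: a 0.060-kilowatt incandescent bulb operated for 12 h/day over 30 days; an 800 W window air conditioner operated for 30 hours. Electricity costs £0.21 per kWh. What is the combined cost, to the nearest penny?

incandescent bulb: Runtime = 12 h/day × 30 days = 360 h
incandescent bulb: 0.06 kW × 360 h = 21.6 kWh
window air conditioner: 0.8 kW × 30 h = 24 kWh
Total energy = 45.6 kWh
Cost = 45.6 × £0.21 = £9.58

£9.58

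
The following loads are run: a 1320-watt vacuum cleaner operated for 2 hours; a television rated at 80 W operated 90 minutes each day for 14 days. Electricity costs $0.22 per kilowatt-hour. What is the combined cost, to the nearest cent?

$0.95

vacuum cleaner: 1.32 kW × 2 h = 2.64 kWh
television: Runtime = 90 min × 14 = 1260 min = 21 h
television: 0.08 kW × 21 h = 1.68 kWh
Total energy = 4.32 kWh
Cost = 4.32 × $0.22 = $0.95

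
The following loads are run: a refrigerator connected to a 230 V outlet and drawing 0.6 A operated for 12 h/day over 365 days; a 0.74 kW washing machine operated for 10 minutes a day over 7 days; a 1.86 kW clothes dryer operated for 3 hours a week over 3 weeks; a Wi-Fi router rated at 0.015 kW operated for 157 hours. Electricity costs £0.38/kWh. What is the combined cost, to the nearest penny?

refrigerator: Power = 0.6 A × 230 V = 138 W = 0.138 kW
refrigerator: Runtime = 12 h/day × 365 days = 4380 h
refrigerator: 0.138 kW × 4380 h = 604.44 kWh
washing machine: Runtime = 10 min × 7 = 70 min = 1.166666… h
washing machine: 0.74 kW × 1.166666… h = 0.863333… kWh
clothes dryer: Runtime = 3 h/week × 3 weeks = 9 h
clothes dryer: 1.86 kW × 9 h = 16.74 kWh
Wi-Fi router: 0.015 kW × 157 h = 2.355 kWh
Total energy = 624.398333… kWh
Cost = 624.398333… × £0.38 = £237.27

£237.27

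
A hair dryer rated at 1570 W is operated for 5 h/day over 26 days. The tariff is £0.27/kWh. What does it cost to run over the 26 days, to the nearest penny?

£55.11

Runtime = 5 h/day × 26 days = 130 h
Energy = 1.57 kW × 130 h = 204.1 kWh
Cost = 204.1 kWh × £0.27/kWh = £55.11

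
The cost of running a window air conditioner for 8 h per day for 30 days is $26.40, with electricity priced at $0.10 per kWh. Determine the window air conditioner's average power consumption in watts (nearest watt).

1100 W

Energy = $26.40 ÷ $0.10/kWh = 264 kWh
Runtime = 8 h/day × 30 days = 240 h
Power = 264 kWh ÷ 240 h = 1.1 kW = 1100 W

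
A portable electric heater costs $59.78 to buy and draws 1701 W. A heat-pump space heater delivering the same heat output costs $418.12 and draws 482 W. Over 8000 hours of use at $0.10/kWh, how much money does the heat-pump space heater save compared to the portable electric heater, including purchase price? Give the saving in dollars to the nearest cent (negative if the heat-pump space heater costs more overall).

$616.86

portable electric heater: $59.78 + (1701/1000) kW × 8000 h × $0.10 = $59.78 + $1360.8 = $1420.58
heat-pump space heater: $418.12 + (482/1000) kW × 8000 h × $0.10 = $418.12 + $385.6 = $803.72
Saving = $1420.58 − $803.72 = $616.86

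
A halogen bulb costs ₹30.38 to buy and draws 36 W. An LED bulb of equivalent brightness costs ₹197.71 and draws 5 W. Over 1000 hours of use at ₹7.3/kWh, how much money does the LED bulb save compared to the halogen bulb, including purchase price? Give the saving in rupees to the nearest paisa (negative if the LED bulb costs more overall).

halogen bulb: ₹30.38 + (36/1000) kW × 1000 h × ₹7.3 = ₹30.38 + ₹262.8 = ₹293.18
LED bulb: ₹197.71 + (5/1000) kW × 1000 h × ₹7.3 = ₹197.71 + ₹36.5 = ₹234.21
Saving = ₹293.18 − ₹234.21 = ₹58.97

₹58.97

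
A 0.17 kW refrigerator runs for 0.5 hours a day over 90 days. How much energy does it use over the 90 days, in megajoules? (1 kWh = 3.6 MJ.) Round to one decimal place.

27.5 MJ

Runtime = 0.5 h/day × 90 days = 45 h
Energy = 0.17 kW × 45 h = 7.65 kWh
= 7.65 × 3.6 MJ = 27.5 MJ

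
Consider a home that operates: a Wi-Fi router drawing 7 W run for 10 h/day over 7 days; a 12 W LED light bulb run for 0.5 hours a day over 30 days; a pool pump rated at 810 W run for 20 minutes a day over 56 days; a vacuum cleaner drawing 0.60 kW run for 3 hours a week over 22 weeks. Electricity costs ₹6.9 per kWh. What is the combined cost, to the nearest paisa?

₹382.19

Wi-Fi router: Runtime = 10 h/day × 7 days = 70 h
Wi-Fi router: 0.007 kW × 70 h = 0.49 kWh
LED light bulb: Runtime = 0.5 h/day × 30 days = 15 h
LED light bulb: 0.012 kW × 15 h = 0.18 kWh
pool pump: Runtime = 20 min × 56 = 1120 min = 18.666666… h
pool pump: 0.81 kW × 18.666666… h = 15.12 kWh
vacuum cleaner: Runtime = 3 h/week × 22 weeks = 66 h
vacuum cleaner: 0.6 kW × 66 h = 39.6 kWh
Total energy = 55.39 kWh
Cost = 55.39 × ₹6.9 = ₹382.19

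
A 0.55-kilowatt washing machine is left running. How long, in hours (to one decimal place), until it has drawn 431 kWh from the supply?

783.6 h

Hours = 431 kWh ÷ 0.55 kW = 783.6 h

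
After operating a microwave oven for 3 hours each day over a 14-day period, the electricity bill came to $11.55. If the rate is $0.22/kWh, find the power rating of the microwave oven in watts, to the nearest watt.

Energy = $11.55 ÷ $0.22/kWh = 52.5 kWh
Runtime = 3 h/day × 14 days = 42 h
Power = 52.5 kWh ÷ 42 h = 1.25 kW = 1250 W

1250 W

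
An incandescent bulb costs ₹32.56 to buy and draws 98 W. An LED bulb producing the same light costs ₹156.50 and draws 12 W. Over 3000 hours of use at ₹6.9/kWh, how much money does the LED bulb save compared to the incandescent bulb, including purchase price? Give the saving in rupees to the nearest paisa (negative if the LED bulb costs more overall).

₹1656.26

incandescent bulb: ₹32.56 + (98/1000) kW × 3000 h × ₹6.9 = ₹32.56 + ₹2028.6 = ₹2061.16
LED bulb: ₹156.50 + (12/1000) kW × 3000 h × ₹6.9 = ₹156.50 + ₹248.4 = ₹404.9
Saving = ₹2061.16 − ₹404.9 = ₹1656.26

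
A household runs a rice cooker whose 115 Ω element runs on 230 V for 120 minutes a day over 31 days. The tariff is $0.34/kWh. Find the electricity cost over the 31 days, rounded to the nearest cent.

Power = V²/R = 230²/115 = 460 W = 0.46 kW
Runtime = 120 min × 31 = 3720 min = 62 h
Energy = 0.46 kW × 62 h = 28.52 kWh
Cost = 28.52 kWh × $0.34/kWh = $9.70

$9.70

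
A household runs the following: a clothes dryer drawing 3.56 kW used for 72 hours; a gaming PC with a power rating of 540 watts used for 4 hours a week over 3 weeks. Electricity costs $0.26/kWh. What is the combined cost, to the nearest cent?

clothes dryer: 3.56 kW × 72 h = 256.32 kWh
gaming PC: Runtime = 4 h/week × 3 weeks = 12 h
gaming PC: 0.54 kW × 12 h = 6.48 kWh
Total energy = 262.8 kWh
Cost = 262.8 × $0.26 = $68.33

$68.33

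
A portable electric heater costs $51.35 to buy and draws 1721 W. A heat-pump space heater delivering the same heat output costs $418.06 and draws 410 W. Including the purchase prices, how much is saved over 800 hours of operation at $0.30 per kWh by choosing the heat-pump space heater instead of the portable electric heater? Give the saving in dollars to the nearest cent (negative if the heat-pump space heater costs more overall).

portable electric heater: $51.35 + (1721/1000) kW × 800 h × $0.30 = $51.35 + $413.04 = $464.39
heat-pump space heater: $418.06 + (410/1000) kW × 800 h × $0.30 = $418.06 + $98.4 = $516.46
Saving = $464.39 − $516.46 = −$52.07

-$52.07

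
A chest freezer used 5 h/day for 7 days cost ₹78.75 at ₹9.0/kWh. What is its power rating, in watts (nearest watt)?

250 W

Energy = ₹78.75 ÷ ₹9.0/kWh = 8.75 kWh
Runtime = 5 h/day × 7 days = 35 h
Power = 8.75 kWh ÷ 35 h = 0.25 kW = 250 W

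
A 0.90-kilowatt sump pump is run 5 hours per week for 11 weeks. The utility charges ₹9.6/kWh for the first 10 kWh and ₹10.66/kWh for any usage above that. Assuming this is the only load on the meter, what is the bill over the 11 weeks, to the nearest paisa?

₹517.07

Runtime = 5 h/week × 11 weeks = 55 h
Energy = 0.9 kW × 55 h = 49.5 kWh
Tier 1 (0–10 kWh): 10 × ₹9.6 = ₹96
Above 10 kWh: 39.5 × ₹10.66 = ₹421.07
Bill = ₹517.07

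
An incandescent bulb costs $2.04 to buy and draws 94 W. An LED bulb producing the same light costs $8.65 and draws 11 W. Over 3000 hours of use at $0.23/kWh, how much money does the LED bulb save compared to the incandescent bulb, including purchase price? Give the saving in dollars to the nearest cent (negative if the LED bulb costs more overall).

$50.66

incandescent bulb: $2.04 + (94/1000) kW × 3000 h × $0.23 = $2.04 + $64.86 = $66.9
LED bulb: $8.65 + (11/1000) kW × 3000 h × $0.23 = $8.65 + $7.59 = $16.24
Saving = $66.9 − $16.24 = $50.66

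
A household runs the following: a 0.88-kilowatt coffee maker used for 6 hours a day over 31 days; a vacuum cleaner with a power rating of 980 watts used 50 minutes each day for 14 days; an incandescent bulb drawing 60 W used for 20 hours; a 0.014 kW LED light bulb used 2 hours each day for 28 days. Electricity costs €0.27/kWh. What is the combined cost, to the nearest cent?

coffee maker: Runtime = 6 h/day × 31 days = 186 h
coffee maker: 0.88 kW × 186 h = 163.68 kWh
vacuum cleaner: Runtime = 50 min × 14 = 700 min = 11.666666… h
vacuum cleaner: 0.98 kW × 11.666666… h = 11.433333… kWh
incandescent bulb: 0.06 kW × 20 h = 1.2 kWh
LED light bulb: Runtime = 2 h/day × 28 days = 56 h
LED light bulb: 0.014 kW × 56 h = 0.784 kWh
Total energy = 177.097333… kWh
Cost = 177.097333… × €0.27 = €47.82

€47.82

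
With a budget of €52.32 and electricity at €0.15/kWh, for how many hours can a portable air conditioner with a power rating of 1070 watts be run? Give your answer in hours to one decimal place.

326.0 h

Energy available = €52.32 ÷ €0.15/kWh = 348.8 kWh
Hours = 348.8 kWh ÷ 1.07 kW = 326.0 h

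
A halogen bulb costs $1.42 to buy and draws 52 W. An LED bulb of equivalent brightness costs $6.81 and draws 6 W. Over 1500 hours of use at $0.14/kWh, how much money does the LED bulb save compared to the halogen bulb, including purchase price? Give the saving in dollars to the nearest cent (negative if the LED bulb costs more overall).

halogen bulb: $1.42 + (52/1000) kW × 1500 h × $0.14 = $1.42 + $10.92 = $12.34
LED bulb: $6.81 + (6/1000) kW × 1500 h × $0.14 = $6.81 + $1.26 = $8.07
Saving = $12.34 − $8.07 = $4.27

$4.27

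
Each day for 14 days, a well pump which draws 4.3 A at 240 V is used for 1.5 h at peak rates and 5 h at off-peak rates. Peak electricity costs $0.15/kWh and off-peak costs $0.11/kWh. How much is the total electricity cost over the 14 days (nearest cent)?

$11.20

Power = 4.3 A × 240 V = 1032 W = 1.032 kW
Peak energy = 1.032 kW × 1.5 h × 14 = 21.672 kWh
Off-peak energy = 1.032 kW × 5 h × 14 = 72.24 kWh
Cost = 21.672 × $0.15 + 72.24 × $0.11 = $3.2508 + $7.9464 = $11.20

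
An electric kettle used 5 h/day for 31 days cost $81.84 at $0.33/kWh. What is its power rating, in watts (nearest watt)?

Energy = $81.84 ÷ $0.33/kWh = 248 kWh
Runtime = 5 h/day × 31 days = 155 h
Power = 248 kWh ÷ 155 h = 1.6 kW = 1600 W

1600 W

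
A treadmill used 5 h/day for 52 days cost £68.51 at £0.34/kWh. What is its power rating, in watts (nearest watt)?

775 W

Energy = £68.51 ÷ £0.34/kWh = 201.5 kWh
Runtime = 5 h/day × 52 days = 260 h
Power = 201.5 kWh ÷ 260 h = 0.775 kW = 775 W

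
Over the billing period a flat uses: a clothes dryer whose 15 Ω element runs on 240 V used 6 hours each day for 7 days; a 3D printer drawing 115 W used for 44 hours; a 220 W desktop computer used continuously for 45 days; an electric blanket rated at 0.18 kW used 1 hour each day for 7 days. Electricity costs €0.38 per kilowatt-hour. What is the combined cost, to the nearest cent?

clothes dryer: Power = V²/R = 240²/15 = 3840 W = 3.84 kW
clothes dryer: Runtime = 6 h/day × 7 days = 42 h
clothes dryer: 3.84 kW × 42 h = 161.28 kWh
3D printer: 0.115 kW × 44 h = 5.06 kWh
desktop computer: Runtime = 24 h × 45 = 1080 h
desktop computer: 0.22 kW × 1080 h = 237.6 kWh
electric blanket: Runtime = 1 h/day × 7 days = 7 h
electric blanket: 0.18 kW × 7 h = 1.26 kWh
Total energy = 405.2 kWh
Cost = 405.2 × €0.38 = €153.98

€153.98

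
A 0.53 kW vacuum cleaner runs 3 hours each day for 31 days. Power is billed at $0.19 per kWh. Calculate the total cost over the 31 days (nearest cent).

$9.37

Runtime = 3 h/day × 31 days = 93 h
Energy = 0.53 kW × 93 h = 49.29 kWh
Cost = 49.29 kWh × $0.19/kWh = $9.37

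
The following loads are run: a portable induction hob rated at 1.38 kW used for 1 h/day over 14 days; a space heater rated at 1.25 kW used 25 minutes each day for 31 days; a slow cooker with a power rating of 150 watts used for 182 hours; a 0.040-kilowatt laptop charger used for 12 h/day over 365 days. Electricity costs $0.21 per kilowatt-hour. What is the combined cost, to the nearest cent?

$49.97

portable induction hob: Runtime = 1 h/day × 14 days = 14 h
portable induction hob: 1.38 kW × 14 h = 19.32 kWh
space heater: Runtime = 25 min × 31 = 775 min = 12.916666… h
space heater: 1.25 kW × 12.916666… h = 16.145833… kWh
slow cooker: 0.15 kW × 182 h = 27.3 kWh
laptop charger: Runtime = 12 h/day × 365 days = 4380 h
laptop charger: 0.04 kW × 4380 h = 175.2 kWh
Total energy = 237.965833… kWh
Cost = 237.965833… × $0.21 = $49.97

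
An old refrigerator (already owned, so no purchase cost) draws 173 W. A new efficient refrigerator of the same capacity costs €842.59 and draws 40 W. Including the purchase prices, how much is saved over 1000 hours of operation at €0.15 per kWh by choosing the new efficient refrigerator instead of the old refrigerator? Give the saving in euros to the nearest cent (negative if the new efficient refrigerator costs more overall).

-€822.64

old refrigerator: €0.00 + (173/1000) kW × 1000 h × €0.15 = €0.00 + €25.95 = €25.95
new efficient refrigerator: €842.59 + (40/1000) kW × 1000 h × €0.15 = €842.59 + €6 = €848.59
Saving = €25.95 − €848.59 = −€822.64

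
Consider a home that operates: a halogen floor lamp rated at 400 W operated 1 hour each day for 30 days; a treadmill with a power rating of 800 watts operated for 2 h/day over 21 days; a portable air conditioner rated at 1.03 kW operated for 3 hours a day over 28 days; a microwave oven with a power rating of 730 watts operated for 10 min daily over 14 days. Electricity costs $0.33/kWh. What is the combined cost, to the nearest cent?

$44.16

halogen floor lamp: Runtime = 1 h/day × 30 days = 30 h
halogen floor lamp: 0.4 kW × 30 h = 12 kWh
treadmill: Runtime = 2 h/day × 21 days = 42 h
treadmill: 0.8 kW × 42 h = 33.6 kWh
portable air conditioner: Runtime = 3 h/day × 28 days = 84 h
portable air conditioner: 1.03 kW × 84 h = 86.52 kWh
microwave oven: Runtime = 10 min × 14 = 140 min = 2.333333… h
microwave oven: 0.73 kW × 2.333333… h = 1.703333… kWh
Total energy = 133.823333… kWh
Cost = 133.823333… × $0.33 = $44.16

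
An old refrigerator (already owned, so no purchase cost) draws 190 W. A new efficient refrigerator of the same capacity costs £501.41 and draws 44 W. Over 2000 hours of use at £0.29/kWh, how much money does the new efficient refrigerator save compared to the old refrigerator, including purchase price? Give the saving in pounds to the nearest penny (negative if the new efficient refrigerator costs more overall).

-£416.73

old refrigerator: £0.00 + (190/1000) kW × 2000 h × £0.29 = £0.00 + £110.2 = £110.2
new efficient refrigerator: £501.41 + (44/1000) kW × 2000 h × £0.29 = £501.41 + £25.52 = £526.93
Saving = £110.2 − £526.93 = −£416.73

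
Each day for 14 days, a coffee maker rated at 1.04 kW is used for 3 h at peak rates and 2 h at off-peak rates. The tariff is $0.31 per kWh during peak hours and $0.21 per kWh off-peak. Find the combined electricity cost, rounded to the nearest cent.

$19.66

Peak energy = 1.04 kW × 3 h × 14 = 43.68 kWh
Off-peak energy = 1.04 kW × 2 h × 14 = 29.12 kWh
Cost = 43.68 × $0.31 + 29.12 × $0.21 = $13.5408 + $6.1152 = $19.66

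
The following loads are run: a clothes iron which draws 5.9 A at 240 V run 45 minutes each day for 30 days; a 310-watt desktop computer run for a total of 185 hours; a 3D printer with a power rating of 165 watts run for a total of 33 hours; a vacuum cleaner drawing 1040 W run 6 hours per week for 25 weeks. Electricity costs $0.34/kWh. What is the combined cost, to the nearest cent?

$85.22

clothes iron: Power = 5.9 A × 240 V = 1416 W = 1.416 kW
clothes iron: Runtime = 45 min × 30 = 1350 min = 22.5 h
clothes iron: 1.416 kW × 22.5 h = 31.86 kWh
desktop computer: 0.31 kW × 185 h = 57.35 kWh
3D printer: 0.165 kW × 33 h = 5.445 kWh
vacuum cleaner: Runtime = 6 h/week × 25 weeks = 150 h
vacuum cleaner: 1.04 kW × 150 h = 156 kWh
Total energy = 250.655 kWh
Cost = 250.655 × $0.34 = $85.22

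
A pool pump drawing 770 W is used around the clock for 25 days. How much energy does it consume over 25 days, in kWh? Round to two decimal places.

462.00 kWh

Runtime = 24 h × 25 = 600 h
Energy = 0.77 kW × 600 h = 462 kWh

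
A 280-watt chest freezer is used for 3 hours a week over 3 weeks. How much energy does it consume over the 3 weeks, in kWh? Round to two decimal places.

2.52 kWh

Runtime = 3 h/week × 3 weeks = 9 h
Energy = 0.28 kW × 9 h = 2.52 kWh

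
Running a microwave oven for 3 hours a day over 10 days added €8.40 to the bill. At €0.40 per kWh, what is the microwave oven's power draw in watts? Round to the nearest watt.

Energy = €8.40 ÷ €0.40/kWh = 21 kWh
Runtime = 3 h/day × 10 days = 30 h
Power = 21 kWh ÷ 30 h = 0.7 kW = 700 W

700 W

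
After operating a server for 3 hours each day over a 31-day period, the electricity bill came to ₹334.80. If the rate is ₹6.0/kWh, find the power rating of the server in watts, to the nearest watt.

600 W

Energy = ₹334.80 ÷ ₹6.0/kWh = 55.8 kWh
Runtime = 3 h/day × 31 days = 93 h
Power = 55.8 kWh ÷ 93 h = 0.6 kW = 600 W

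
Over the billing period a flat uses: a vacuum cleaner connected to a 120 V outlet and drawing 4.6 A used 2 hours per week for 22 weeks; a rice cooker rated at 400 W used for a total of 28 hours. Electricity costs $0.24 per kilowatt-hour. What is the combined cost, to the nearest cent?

vacuum cleaner: Power = 4.6 A × 120 V = 552 W = 0.552 kW
vacuum cleaner: Runtime = 2 h/week × 22 weeks = 44 h
vacuum cleaner: 0.552 kW × 44 h = 24.288 kWh
rice cooker: 0.4 kW × 28 h = 11.2 kWh
Total energy = 35.488 kWh
Cost = 35.488 × $0.24 = $8.52

$8.52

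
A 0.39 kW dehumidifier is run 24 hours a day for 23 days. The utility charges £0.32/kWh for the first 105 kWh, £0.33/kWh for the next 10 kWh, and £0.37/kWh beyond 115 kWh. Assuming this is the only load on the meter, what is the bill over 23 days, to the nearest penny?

£74.00

Runtime = 24 h × 23 = 552 h
Energy = 0.39 kW × 552 h = 215.28 kWh
Tier 1 (0–105 kWh): 105 × £0.32 = £33.6
Tier 2 (105–115 kWh): 10 × £0.33 = £3.3
Above 115 kWh: 100.28 × £0.37 = £37.1036
Bill = £74.00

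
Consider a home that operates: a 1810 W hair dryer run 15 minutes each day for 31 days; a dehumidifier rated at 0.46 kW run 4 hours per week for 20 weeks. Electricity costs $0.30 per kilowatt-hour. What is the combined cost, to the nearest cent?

$15.25

hair dryer: Runtime = 15 min × 31 = 465 min = 7.75 h
hair dryer: 1.81 kW × 7.75 h = 14.0275 kWh
dehumidifier: Runtime = 4 h/week × 20 weeks = 80 h
dehumidifier: 0.46 kW × 80 h = 36.8 kWh
Total energy = 50.8275 kWh
Cost = 50.8275 × $0.30 = $15.25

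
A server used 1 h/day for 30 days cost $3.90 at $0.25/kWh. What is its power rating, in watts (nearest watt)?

Energy = $3.90 ÷ $0.25/kWh = 15.6 kWh
Runtime = 1 h/day × 30 days = 30 h
Power = 15.6 kWh ÷ 30 h = 0.52 kW = 520 W

520 W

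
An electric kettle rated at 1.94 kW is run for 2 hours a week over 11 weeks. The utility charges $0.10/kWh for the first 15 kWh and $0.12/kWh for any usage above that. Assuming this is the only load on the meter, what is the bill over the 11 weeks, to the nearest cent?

Runtime = 2 h/week × 11 weeks = 22 h
Energy = 1.94 kW × 22 h = 42.68 kWh
Tier 1 (0–15 kWh): 15 × $0.10 = $1.5
Above 15 kWh: 27.68 × $0.12 = $3.3216
Bill = $4.82

$4.82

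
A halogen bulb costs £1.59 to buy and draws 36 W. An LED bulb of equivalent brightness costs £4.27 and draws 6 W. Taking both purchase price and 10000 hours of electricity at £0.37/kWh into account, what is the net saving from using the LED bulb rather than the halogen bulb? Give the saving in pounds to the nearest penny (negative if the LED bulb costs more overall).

£108.32

halogen bulb: £1.59 + (36/1000) kW × 10000 h × £0.37 = £1.59 + £133.2 = £134.79
LED bulb: £4.27 + (6/1000) kW × 10000 h × £0.37 = £4.27 + £22.2 = £26.47
Saving = £134.79 − £26.47 = £108.32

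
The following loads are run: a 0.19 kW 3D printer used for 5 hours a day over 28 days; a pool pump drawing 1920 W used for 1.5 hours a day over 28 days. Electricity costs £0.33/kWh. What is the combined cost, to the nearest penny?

£35.39

3D printer: Runtime = 5 h/day × 28 days = 140 h
3D printer: 0.19 kW × 140 h = 26.6 kWh
pool pump: Runtime = 1.5 h/day × 28 days = 42 h
pool pump: 1.92 kW × 42 h = 80.64 kWh
Total energy = 107.24 kWh
Cost = 107.24 × £0.33 = £35.39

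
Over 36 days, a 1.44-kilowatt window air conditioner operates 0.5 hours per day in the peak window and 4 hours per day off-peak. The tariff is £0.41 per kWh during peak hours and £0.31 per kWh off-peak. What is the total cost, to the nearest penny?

Peak energy = 1.44 kW × 0.5 h × 36 = 25.92 kWh
Off-peak energy = 1.44 kW × 4 h × 36 = 207.36 kWh
Cost = 25.92 × £0.41 + 207.36 × £0.31 = £10.6272 + £64.2816 = £74.91

£74.91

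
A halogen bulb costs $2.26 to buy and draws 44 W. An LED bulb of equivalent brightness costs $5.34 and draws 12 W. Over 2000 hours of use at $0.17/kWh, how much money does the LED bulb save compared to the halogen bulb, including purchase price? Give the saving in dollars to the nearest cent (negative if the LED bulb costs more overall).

$7.80

halogen bulb: $2.26 + (44/1000) kW × 2000 h × $0.17 = $2.26 + $14.96 = $17.22
LED bulb: $5.34 + (12/1000) kW × 2000 h × $0.17 = $5.34 + $4.08 = $9.42
Saving = $17.22 − $9.42 = $7.8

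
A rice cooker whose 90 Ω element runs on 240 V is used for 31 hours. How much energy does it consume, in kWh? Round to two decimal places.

19.84 kWh

Power = V²/R = 240²/90 = 640 W = 0.64 kW
Energy = 0.64 kW × 31 h = 19.84 kWh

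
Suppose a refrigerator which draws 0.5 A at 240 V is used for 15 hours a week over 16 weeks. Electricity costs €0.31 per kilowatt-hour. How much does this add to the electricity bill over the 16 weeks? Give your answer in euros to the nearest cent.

Power = 0.5 A × 240 V = 120 W = 0.12 kW
Runtime = 15 h/week × 16 weeks = 240 h
Energy = 0.12 kW × 240 h = 28.8 kWh
Cost = 28.8 kWh × €0.31/kWh = €8.93

€8.93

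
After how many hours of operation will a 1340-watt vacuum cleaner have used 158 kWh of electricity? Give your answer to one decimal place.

117.9 h

Hours = 158 kWh ÷ 1.34 kW = 117.9 h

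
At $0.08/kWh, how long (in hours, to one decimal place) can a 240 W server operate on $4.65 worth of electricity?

242.2 h

Energy available = $4.65 ÷ $0.08/kWh = 58.125 kWh
Hours = 58.125 kWh ÷ 0.24 kW = 242.2 h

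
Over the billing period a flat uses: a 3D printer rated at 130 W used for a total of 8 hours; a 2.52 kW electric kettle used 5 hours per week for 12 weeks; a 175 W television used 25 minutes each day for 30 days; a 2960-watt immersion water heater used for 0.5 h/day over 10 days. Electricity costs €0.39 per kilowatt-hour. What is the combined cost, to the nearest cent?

€66.00

3D printer: 0.13 kW × 8 h = 1.04 kWh
electric kettle: Runtime = 5 h/week × 12 weeks = 60 h
electric kettle: 2.52 kW × 60 h = 151.2 kWh
television: Runtime = 25 min × 30 = 750 min = 12.5 h
television: 0.175 kW × 12.5 h = 2.1875 kWh
immersion water heater: Runtime = 0.5 h/day × 10 days = 5 h
immersion water heater: 2.96 kW × 5 h = 14.8 kWh
Total energy = 169.2275 kWh
Cost = 169.2275 × €0.39 = €66.00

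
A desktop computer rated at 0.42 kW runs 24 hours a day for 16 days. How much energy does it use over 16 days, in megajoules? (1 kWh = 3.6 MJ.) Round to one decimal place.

Runtime = 24 h × 16 = 384 h
Energy = 0.42 kW × 384 h = 161.28 kWh
= 161.28 × 3.6 MJ = 580.6 MJ

580.6 MJ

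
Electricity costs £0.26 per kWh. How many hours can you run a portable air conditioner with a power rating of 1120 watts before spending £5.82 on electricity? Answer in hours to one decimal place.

20.0 h

Energy available = £5.82 ÷ £0.26/kWh = 22.3846 kWh
Hours = 22.3846 kWh ÷ 1.12 kW = 20.0 h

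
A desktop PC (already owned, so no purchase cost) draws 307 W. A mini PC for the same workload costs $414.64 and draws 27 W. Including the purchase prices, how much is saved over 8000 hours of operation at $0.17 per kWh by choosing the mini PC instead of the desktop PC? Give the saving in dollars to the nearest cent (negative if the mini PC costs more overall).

desktop PC: $0.00 + (307/1000) kW × 8000 h × $0.17 = $0.00 + $417.52 = $417.52
mini PC: $414.64 + (27/1000) kW × 8000 h × $0.17 = $414.64 + $36.72 = $451.36
Saving = $417.52 − $451.36 = −$33.84

-$33.84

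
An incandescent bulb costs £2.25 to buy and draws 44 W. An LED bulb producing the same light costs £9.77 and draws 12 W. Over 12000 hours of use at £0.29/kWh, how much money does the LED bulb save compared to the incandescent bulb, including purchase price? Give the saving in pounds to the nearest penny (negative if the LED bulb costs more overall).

£103.84

incandescent bulb: £2.25 + (44/1000) kW × 12000 h × £0.29 = £2.25 + £153.12 = £155.37
LED bulb: £9.77 + (12/1000) kW × 12000 h × £0.29 = £9.77 + £41.76 = £51.53
Saving = £155.37 − £51.53 = £103.84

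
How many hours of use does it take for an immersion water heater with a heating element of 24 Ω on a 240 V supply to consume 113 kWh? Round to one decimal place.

47.1 h

Power = V²/R = 240²/24 = 2400 W = 2.4 kW
Hours = 113 kWh ÷ 2.4 kW = 47.1 h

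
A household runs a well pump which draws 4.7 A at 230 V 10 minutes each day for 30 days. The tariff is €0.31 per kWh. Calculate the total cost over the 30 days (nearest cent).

Power = 4.7 A × 230 V = 1081 W = 1.081 kW
Runtime = 10 min × 30 = 300 min = 5 h
Energy = 1.081 kW × 5 h = 5.405 kWh
Cost = 5.405 kWh × €0.31/kWh = €1.68

€1.68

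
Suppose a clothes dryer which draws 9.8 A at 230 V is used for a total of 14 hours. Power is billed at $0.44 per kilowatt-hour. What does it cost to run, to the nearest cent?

Power = 9.8 A × 230 V = 2254 W = 2.254 kW
Energy = 2.254 kW × 14 h = 31.556 kWh
Cost = 31.556 kWh × $0.44/kWh = $13.88

$13.88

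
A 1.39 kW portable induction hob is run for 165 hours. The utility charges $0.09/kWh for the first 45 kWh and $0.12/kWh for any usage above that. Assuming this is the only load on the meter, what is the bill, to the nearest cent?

$26.17

Energy = 1.39 kW × 165 h = 229.35 kWh
Tier 1 (0–45 kWh): 45 × $0.09 = $4.05
Above 45 kWh: 184.35 × $0.12 = $22.122
Bill = $26.17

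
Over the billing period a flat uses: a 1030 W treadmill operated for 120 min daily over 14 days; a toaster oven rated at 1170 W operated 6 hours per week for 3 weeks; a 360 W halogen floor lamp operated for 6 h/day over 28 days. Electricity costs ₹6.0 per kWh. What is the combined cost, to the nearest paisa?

₹662.28

treadmill: Runtime = 120 min × 14 = 1680 min = 28 h
treadmill: 1.03 kW × 28 h = 28.84 kWh
toaster oven: Runtime = 6 h/week × 3 weeks = 18 h
toaster oven: 1.17 kW × 18 h = 21.06 kWh
halogen floor lamp: Runtime = 6 h/day × 28 days = 168 h
halogen floor lamp: 0.36 kW × 168 h = 60.48 kWh
Total energy = 110.38 kWh
Cost = 110.38 × ₹6.0 = ₹662.28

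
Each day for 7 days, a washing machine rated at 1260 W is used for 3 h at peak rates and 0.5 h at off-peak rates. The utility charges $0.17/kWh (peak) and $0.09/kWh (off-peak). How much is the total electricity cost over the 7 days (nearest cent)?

$4.90

Peak energy = 1.26 kW × 3 h × 7 = 26.46 kWh
Off-peak energy = 1.26 kW × 0.5 h × 7 = 4.41 kWh
Cost = 26.46 × $0.17 + 4.41 × $0.09 = $4.4982 + $0.3969 = $4.90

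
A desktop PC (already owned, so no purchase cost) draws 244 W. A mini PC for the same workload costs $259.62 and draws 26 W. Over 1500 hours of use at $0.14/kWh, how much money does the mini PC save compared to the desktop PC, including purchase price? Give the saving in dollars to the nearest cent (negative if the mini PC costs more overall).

-$213.84

desktop PC: $0.00 + (244/1000) kW × 1500 h × $0.14 = $0.00 + $51.24 = $51.24
mini PC: $259.62 + (26/1000) kW × 1500 h × $0.14 = $259.62 + $5.46 = $265.08
Saving = $51.24 − $265.08 = −$213.84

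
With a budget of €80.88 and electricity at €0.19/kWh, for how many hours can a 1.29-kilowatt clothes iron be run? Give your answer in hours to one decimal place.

330.0 h

Energy available = €80.88 ÷ €0.19/kWh = 425.6842 kWh
Hours = 425.6842 kWh ÷ 1.29 kW = 330.0 h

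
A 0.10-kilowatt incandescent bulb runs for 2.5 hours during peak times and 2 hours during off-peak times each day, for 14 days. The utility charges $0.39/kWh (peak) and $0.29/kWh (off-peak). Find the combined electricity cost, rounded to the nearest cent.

Peak energy = 0.1 kW × 2.5 h × 14 = 3.5 kWh
Off-peak energy = 0.1 kW × 2 h × 14 = 2.8 kWh
Cost = 3.5 × $0.39 + 2.8 × $0.29 = $1.365 + $0.812 = $2.18

$2.18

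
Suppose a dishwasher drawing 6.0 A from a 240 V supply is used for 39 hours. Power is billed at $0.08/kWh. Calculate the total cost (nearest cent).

$4.49

Power = 6.0 A × 240 V = 1440 W = 1.44 kW
Energy = 1.44 kW × 39 h = 56.16 kWh
Cost = 56.16 kWh × $0.08/kWh = $4.49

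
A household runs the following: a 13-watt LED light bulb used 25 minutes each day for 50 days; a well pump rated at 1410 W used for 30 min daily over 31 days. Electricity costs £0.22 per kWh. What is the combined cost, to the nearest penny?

LED light bulb: Runtime = 25 min × 50 = 1250 min = 20.833333… h
LED light bulb: 0.013 kW × 20.833333… h = 0.270833… kWh
well pump: Runtime = 30 min × 31 = 930 min = 15.5 h
well pump: 1.41 kW × 15.5 h = 21.855 kWh
Total energy = 22.125833… kWh
Cost = 22.125833… × £0.22 = £4.87

£4.87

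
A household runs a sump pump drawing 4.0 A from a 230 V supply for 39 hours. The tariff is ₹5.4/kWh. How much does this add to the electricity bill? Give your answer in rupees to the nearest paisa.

Power = 4.0 A × 230 V = 920 W = 0.92 kW
Energy = 0.92 kW × 39 h = 35.88 kWh
Cost = 35.88 kWh × ₹5.4/kWh = ₹193.75

₹193.75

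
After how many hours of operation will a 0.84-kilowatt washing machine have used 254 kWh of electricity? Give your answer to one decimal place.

Hours = 254 kWh ÷ 0.84 kW = 302.4 h

302.4 h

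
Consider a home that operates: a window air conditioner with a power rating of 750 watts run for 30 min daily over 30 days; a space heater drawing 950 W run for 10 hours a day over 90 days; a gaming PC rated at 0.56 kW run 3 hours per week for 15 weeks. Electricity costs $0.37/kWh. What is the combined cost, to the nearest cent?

window air conditioner: Runtime = 30 min × 30 = 900 min = 15 h
window air conditioner: 0.75 kW × 15 h = 11.25 kWh
space heater: Runtime = 10 h/day × 90 days = 900 h
space heater: 0.95 kW × 900 h = 855 kWh
gaming PC: Runtime = 3 h/week × 15 weeks = 45 h
gaming PC: 0.56 kW × 45 h = 25.2 kWh
Total energy = 891.45 kWh
Cost = 891.45 × $0.37 = $329.84

$329.84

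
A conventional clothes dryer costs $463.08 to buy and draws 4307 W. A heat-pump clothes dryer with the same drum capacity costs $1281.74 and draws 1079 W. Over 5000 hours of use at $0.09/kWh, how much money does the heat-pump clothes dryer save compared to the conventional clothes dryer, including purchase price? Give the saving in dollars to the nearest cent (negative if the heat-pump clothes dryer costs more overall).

$633.94

conventional clothes dryer: $463.08 + (4307/1000) kW × 5000 h × $0.09 = $463.08 + $1938.15 = $2401.23
heat-pump clothes dryer: $1281.74 + (1079/1000) kW × 5000 h × $0.09 = $1281.74 + $485.55 = $1767.29
Saving = $2401.23 − $1767.29 = $633.94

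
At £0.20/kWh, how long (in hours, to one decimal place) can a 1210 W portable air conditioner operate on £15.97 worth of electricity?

66.0 h

Energy available = £15.97 ÷ £0.20/kWh = 79.85 kWh
Hours = 79.85 kWh ÷ 1.21 kW = 66.0 h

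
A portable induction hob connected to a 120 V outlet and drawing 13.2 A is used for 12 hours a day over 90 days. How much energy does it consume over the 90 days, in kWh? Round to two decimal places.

1710.72 kWh

Power = 13.2 A × 120 V = 1584 W = 1.584 kW
Runtime = 12 h/day × 90 days = 1080 h
Energy = 1.584 kW × 1080 h = 1710.72 kWh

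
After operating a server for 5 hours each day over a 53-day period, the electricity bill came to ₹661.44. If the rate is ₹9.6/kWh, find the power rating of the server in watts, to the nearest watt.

Energy = ₹661.44 ÷ ₹9.6/kWh = 68.9 kWh
Runtime = 5 h/day × 53 days = 265 h
Power = 68.9 kWh ÷ 265 h = 0.26 kW = 260 W

260 W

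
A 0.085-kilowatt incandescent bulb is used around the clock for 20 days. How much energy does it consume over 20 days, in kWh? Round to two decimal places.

40.80 kWh

Runtime = 24 h × 20 = 480 h
Energy = 0.085 kW × 480 h = 40.8 kWh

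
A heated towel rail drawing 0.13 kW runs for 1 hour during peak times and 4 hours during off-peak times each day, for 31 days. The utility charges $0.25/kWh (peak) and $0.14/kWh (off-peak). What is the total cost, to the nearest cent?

$3.26

Peak energy = 0.13 kW × 1 h × 31 = 4.03 kWh
Off-peak energy = 0.13 kW × 4 h × 31 = 16.12 kWh
Cost = 4.03 × $0.25 + 16.12 × $0.14 = $1.0075 + $2.2568 = $3.26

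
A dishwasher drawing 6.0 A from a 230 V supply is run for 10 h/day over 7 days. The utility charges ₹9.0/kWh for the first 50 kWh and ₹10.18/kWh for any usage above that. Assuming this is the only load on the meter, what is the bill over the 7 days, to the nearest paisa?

Power = 6.0 A × 230 V = 1380 W = 1.38 kW
Runtime = 10 h/day × 7 days = 70 h
Energy = 1.38 kW × 70 h = 96.6 kWh
Tier 1 (0–50 kWh): 50 × ₹9.0 = ₹450
Above 50 kWh: 46.6 × ₹10.18 = ₹474.388
Bill = ₹924.39

₹924.39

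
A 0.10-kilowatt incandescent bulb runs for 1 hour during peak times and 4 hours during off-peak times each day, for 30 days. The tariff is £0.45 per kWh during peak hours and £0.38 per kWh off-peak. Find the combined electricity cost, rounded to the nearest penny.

£5.91

Peak energy = 0.1 kW × 1 h × 30 = 3 kWh
Off-peak energy = 0.1 kW × 4 h × 30 = 12 kWh
Cost = 3 × £0.45 + 12 × £0.38 = £1.35 + £4.56 = £5.91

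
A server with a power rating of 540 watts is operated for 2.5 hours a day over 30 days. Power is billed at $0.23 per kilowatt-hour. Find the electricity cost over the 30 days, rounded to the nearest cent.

Runtime = 2.5 h/day × 30 days = 75 h
Energy = 0.54 kW × 75 h = 40.5 kWh
Cost = 40.5 kWh × $0.23/kWh = $9.32

$9.32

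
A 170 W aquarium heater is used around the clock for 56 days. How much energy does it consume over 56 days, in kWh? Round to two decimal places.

228.48 kWh

Runtime = 24 h × 56 = 1344 h
Energy = 0.17 kW × 1344 h = 228.48 kWh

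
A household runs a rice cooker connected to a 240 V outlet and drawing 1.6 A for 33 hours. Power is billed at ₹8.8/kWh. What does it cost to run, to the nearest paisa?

Power = 1.6 A × 240 V = 384 W = 0.384 kW
Energy = 0.384 kW × 33 h = 12.672 kWh
Cost = 12.672 kWh × ₹8.8/kWh = ₹111.51

₹111.51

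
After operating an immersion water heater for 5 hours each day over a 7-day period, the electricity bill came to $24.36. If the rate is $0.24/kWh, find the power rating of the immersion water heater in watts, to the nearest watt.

Energy = $24.36 ÷ $0.24/kWh = 101.5 kWh
Runtime = 5 h/day × 7 days = 35 h
Power = 101.5 kWh ÷ 35 h = 2.9 kW = 2900 W

2900 W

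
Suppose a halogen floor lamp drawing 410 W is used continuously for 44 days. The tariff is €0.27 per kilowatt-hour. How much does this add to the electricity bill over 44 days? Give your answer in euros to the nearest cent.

€116.90

Runtime = 24 h × 44 = 1056 h
Energy = 0.41 kW × 1056 h = 432.96 kWh
Cost = 432.96 kWh × €0.27/kWh = €116.90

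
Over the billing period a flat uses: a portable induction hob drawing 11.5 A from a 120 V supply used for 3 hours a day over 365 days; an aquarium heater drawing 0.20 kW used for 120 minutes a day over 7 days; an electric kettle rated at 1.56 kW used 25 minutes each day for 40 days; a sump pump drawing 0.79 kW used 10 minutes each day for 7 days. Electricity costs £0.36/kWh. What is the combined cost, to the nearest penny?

portable induction hob: Power = 11.5 A × 120 V = 1380 W = 1.38 kW
portable induction hob: Runtime = 3 h/day × 365 days = 1095 h
portable induction hob: 1.38 kW × 1095 h = 1511.1 kWh
aquarium heater: Runtime = 120 min × 7 = 840 min = 14 h
aquarium heater: 0.2 kW × 14 h = 2.8 kWh
electric kettle: Runtime = 25 min × 40 = 1000 min = 16.666666… h
electric kettle: 1.56 kW × 16.666666… h = 26 kWh
sump pump: Runtime = 10 min × 7 = 70 min = 1.166666… h
sump pump: 0.79 kW × 1.166666… h = 0.921666… kWh
Total energy = 1540.821666… kWh
Cost = 1540.821666… × £0.36 = £554.70

£554.70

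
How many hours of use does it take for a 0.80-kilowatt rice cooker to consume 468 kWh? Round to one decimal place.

Hours = 468 kWh ÷ 0.8 kW = 585.0 h

585.0 h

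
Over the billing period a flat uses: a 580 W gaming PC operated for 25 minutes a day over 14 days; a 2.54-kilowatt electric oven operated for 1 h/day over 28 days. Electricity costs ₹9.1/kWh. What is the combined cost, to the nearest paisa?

₹677.98

gaming PC: Runtime = 25 min × 14 = 350 min = 5.833333… h
gaming PC: 0.58 kW × 5.833333… h = 3.383333… kWh
electric oven: Runtime = 1 h/day × 28 days = 28 h
electric oven: 2.54 kW × 28 h = 71.12 kWh
Total energy = 74.503333… kWh
Cost = 74.503333… × ₹9.1 = ₹677.98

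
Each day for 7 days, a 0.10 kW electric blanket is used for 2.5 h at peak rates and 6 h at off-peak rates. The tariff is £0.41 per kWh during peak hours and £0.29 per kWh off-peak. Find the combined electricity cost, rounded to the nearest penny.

Peak energy = 0.1 kW × 2.5 h × 7 = 1.75 kWh
Off-peak energy = 0.1 kW × 6 h × 7 = 4.2 kWh
Cost = 1.75 × £0.41 + 4.2 × £0.29 = £0.7175 + £1.218 = £1.94

£1.94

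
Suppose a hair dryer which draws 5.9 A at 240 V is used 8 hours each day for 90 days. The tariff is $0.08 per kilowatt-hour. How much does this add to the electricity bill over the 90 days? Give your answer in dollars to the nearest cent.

Power = 5.9 A × 240 V = 1416 W = 1.416 kW
Runtime = 8 h/day × 90 days = 720 h
Energy = 1.416 kW × 720 h = 1019.52 kWh
Cost = 1019.52 kWh × $0.08/kWh = $81.56

$81.56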